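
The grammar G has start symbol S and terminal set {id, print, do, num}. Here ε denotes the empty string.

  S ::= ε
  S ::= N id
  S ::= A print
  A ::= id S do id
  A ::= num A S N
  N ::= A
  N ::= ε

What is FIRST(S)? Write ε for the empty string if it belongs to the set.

{ε, id, num}

FIRST(A): from A::=id S do id we get {id}; from A::=num A S N we get {num}. So FIRST(A) = {id, num}.
FIRST(N): from N::=A we get {id, num}; from N::=ε we get {ε}. So FIRST(N) = {ε, id, num}.
FIRST(S): from S::=ε we get {ε}; from S::=N id we get {id, num}; from S::=A print we get {id, num}. So FIRST(S) = {ε, id, num}.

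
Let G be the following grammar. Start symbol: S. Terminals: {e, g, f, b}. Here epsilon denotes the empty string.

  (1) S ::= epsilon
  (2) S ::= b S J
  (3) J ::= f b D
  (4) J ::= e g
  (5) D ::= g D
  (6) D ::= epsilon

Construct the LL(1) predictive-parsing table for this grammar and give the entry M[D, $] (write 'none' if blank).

FIRST(S): from S::=epsilon we get {epsilon}; from S::=b S J we get {b}. So FIRST(S) = {epsilon, b}.
FIRST(J): from J::=f b D we get {f}; from J::=e g we get {e}. So FIRST(J) = {e, f}.
FIRST(D): from D::=g D we get {g}; from D::=epsilon we get {epsilon}. So FIRST(D) = {epsilon, g}.
FOLLOW(S) includes $ since S is the start symbol.
FOLLOW(J): in S::=b S J, the suffix after J is empty, so FOLLOW(J) ⊇ FOLLOW(S) = {$, e, f}. Thus FOLLOW(J) = {$, e, f}.
FOLLOW(D): in J::=f b D, the suffix after D is empty, so FOLLOW(D) ⊇ FOLLOW(J) = {$, e, f}; in D::=g D, the suffix after D is empty (adds nothing new). Thus FOLLOW(D) = {$, e, f}.
For D ::= g D: FIRST(g D) = {g}, so it goes in M[D, t] for t ∈ {g}.
For D ::= epsilon: FIRST(epsilon) = {epsilon}, so it goes in M[D, t] for t ∈ {}; since epsilon ∈ FIRST, also for every t ∈ FOLLOW(D) = {$, e, f}.

D ::= epsilon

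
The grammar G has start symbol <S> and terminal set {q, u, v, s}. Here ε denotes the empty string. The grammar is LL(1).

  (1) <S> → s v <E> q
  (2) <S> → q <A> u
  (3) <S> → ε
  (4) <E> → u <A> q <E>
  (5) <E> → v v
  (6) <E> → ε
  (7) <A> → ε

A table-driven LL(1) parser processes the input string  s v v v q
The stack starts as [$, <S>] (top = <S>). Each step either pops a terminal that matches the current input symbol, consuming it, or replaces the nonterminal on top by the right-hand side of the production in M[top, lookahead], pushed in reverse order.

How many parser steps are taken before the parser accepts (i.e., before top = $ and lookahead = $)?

7

step 1: stack=$ <S>  input=s v v v q $  — expand <S> → s v <E> q
step 2: stack=$ q <E> v s  input=s v v v q $  — match s
step 3: stack=$ q <E> v  input=v v v q $  — match v
step 4: stack=$ q <E>  input=v v q $  — expand <E> → v v
step 5: stack=$ q v v  input=v v q $  — match v
step 6: stack=$ q v  input=v q $  — match v
step 7: stack=$ q  input=q $  — match q
Accept reached after 7 steps.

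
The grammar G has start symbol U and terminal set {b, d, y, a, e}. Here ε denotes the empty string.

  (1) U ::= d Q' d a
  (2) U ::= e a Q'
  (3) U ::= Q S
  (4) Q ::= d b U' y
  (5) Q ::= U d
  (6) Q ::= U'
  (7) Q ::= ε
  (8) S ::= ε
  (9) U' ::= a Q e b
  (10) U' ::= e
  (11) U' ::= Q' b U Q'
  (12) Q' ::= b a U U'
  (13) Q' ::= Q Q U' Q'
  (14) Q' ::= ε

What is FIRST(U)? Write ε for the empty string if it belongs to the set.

FIRST(S) = {ε}
FIRST(U) = {ε, a, b, d, e}  (via Q S)
FIRST(Q) = {ε, a, b, d, e}  (via U d, U')
FIRST(U') = {a, b, d, e}  (via Q' b U Q')
FIRST(Q') = {ε, a, b, d, e}  (via Q Q U' Q')

{ε, a, b, d, e}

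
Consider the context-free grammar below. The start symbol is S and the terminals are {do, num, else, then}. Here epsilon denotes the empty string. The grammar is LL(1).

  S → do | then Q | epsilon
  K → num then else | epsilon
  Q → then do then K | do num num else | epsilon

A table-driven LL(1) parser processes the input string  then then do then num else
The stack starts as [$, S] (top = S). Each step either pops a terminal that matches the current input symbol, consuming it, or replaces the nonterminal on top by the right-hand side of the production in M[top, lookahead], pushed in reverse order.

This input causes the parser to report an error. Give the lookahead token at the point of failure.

     Stack             Input                         Action
  1  $ S               then then do then num else $  expand S → then Q
  2  $ Q then          then then do then num else $  match then
  3  $ Q               then do then num else $       expand Q → then do then K
  4  $ K then do then  then do then num else $       match then
  5  $ K then do       do then num else $            match do
  6  $ K then          then num else $               match then
  7  $ K               num else $                    expand K → num then else
  8  $ else then num   num else $                    match num
  9  $ else then       else $                        error: top is terminal then but lookahead is else

else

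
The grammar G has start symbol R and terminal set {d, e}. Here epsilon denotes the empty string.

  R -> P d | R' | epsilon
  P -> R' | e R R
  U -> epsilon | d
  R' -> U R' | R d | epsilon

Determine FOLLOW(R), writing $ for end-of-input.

FIRST(U) = {epsilon, d}
FIRST(R) = {epsilon, d, e}  (via P d, R')
FIRST(R') = {epsilon, d, e}  (via U R', R d)
FIRST(P) = {epsilon, d, e}  (via R')
FOLLOW(R) includes $ since R is the start symbol.
FOLLOW(P): in R->P d, P is followed by d with FIRST {d}. Thus FOLLOW(P) = {d}.
FOLLOW(R): in P->e R R (occurrence 1), R is followed by R with FIRST {epsilon, d, e}; in P->e R R (occurrence 1), the suffix after R is nullable, so FOLLOW(R) ⊇ FOLLOW(P) = {d}; in P->e R R (occurrence 2), the suffix after R is empty, so FOLLOW(R) ⊇ FOLLOW(P) = {d}; in R'->R d, R is followed by d with FIRST {d}. Thus FOLLOW(R) = {$, d, e}.
FOLLOW(R'): in R->R', the suffix after R' is empty, so FOLLOW(R') ⊇ FOLLOW(R) = {$, d, e}; in P->R', the suffix after R' is empty, so FOLLOW(R') ⊇ FOLLOW(P) = {d}; in R'->U R', the suffix after R' is empty (adds nothing new). Thus FOLLOW(R') = {$, d, e}.
FOLLOW(U): in R'->U R', U is followed by R' with FIRST {epsilon, d, e}; in R'->U R', the suffix after U is nullable, so FOLLOW(U) ⊇ FOLLOW(R') = {$, d, e}. Thus FOLLOW(U) = {$, d, e}.

{$, d, e}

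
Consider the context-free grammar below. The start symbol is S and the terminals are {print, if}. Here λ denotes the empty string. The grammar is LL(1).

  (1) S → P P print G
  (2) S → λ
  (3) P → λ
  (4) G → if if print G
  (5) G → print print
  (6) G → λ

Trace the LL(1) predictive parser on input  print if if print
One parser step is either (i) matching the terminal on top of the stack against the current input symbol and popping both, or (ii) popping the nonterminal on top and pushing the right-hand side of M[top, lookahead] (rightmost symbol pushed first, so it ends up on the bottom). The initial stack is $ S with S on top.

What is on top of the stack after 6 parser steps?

if

     Stack            Input                Action
  1  $ S              print if if print $  expand S → P P print G
  2  $ G print P P    print if if print $  expand P → λ
  3  $ G print P      print if if print $  expand P → λ
  4  $ G print        print if if print $  match print
  5  $ G              if if print $        expand G → if if print G
  6  $ G print if if  if if print $        match if
Stack after step 6: $ G print if (top = if).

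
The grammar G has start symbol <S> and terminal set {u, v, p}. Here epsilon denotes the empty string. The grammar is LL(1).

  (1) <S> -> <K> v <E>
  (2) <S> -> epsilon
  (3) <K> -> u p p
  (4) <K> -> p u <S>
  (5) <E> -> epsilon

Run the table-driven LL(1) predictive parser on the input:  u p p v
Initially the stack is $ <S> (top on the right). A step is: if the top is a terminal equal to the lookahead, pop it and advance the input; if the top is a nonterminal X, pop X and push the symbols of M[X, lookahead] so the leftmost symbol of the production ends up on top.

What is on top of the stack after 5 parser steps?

step 1: stack=$ <S>  input=u p p v $  — expand <S> -> <K> v <E>
step 2: stack=$ <E> v <K>  input=u p p v $  — expand <K> -> u p p
step 3: stack=$ <E> v p p u  input=u p p v $  — match u
step 4: stack=$ <E> v p p  input=p p v $  — match p
step 5: stack=$ <E> v p  input=p v $  — match p
Stack after step 5: $ <E> v (top = v).

v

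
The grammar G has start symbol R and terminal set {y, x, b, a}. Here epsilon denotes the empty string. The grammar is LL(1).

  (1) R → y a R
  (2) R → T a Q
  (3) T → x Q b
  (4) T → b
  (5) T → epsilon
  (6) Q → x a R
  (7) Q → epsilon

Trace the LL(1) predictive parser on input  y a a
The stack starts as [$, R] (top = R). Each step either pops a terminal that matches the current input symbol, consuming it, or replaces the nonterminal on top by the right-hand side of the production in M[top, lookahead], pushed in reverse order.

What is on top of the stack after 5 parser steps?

a

step 1: stack=$ R  input=y a a $  — expand R → y a R
step 2: stack=$ R a y  input=y a a $  — match y
step 3: stack=$ R a  input=a a $  — match a
step 4: stack=$ R  input=a $  — expand R → T a Q
step 5: stack=$ Q a T  input=a $  — expand T → epsilon
Stack after step 5: $ Q a (top = a).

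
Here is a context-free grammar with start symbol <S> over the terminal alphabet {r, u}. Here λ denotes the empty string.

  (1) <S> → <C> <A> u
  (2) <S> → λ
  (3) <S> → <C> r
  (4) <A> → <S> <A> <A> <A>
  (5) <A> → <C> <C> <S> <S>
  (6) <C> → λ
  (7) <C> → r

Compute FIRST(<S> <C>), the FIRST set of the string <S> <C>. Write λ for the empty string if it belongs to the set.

{λ, r, u}

FIRST(<C>): from <C>→λ we get {λ}; from <C>→r we get {r}. So FIRST(<C>) = {λ, r}.
FIRST(<S>): from <S>→<C> <A> u we get {r, u}; from <S>→λ we get {λ}; from <S>→<C> r we get {r}. So FIRST(<S>) = {λ, r, u}.
FIRST(<A>): from <A>→<S> <A> <A> <A> we get {λ, r, u}; from <A>→<C> <C> <S> <S> we get {λ, r, u}. So FIRST(<A>) = {λ, r, u}.
FIRST(<S> <C>): take FIRST of each symbol in turn, carrying on past any symbol whose FIRST contains λ; result {λ, r, u}.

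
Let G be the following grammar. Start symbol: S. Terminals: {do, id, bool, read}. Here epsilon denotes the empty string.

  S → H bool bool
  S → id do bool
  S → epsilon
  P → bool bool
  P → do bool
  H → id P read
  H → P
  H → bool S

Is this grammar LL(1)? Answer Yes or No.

FIRST(S) = {epsilon, bool, do, id}
FIRST(P) = {bool, do}
FIRST(H) = {bool, do, id}
FOLLOW(S) = {$, bool}
FOLLOW(P) = {bool, read}
FOLLOW(H) = {bool}
Cell M[H, bool] receives both H → P and H → bool S — the grammar is not LL(1).

No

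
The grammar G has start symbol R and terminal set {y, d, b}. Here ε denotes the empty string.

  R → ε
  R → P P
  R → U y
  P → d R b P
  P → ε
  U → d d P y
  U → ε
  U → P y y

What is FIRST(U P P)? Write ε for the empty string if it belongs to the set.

FIRST(P): from P→d R b P we get {d}; from P→ε we get {ε}. So FIRST(P) = {ε, d}.
FIRST(U): from U→d d P y we get {d}; from U→ε we get {ε}; from U→P y y we get {d, y}. So FIRST(U) = {ε, d, y}.
FIRST(R): from R→ε we get {ε}; from R→P P we get {ε, d}; from R→U y we get {d, y}. So FIRST(R) = {ε, d, y}.
FIRST(U P P): take FIRST of each symbol in turn, carrying on past any symbol whose FIRST contains ε; result {ε, d, y}.

{ε, d, y}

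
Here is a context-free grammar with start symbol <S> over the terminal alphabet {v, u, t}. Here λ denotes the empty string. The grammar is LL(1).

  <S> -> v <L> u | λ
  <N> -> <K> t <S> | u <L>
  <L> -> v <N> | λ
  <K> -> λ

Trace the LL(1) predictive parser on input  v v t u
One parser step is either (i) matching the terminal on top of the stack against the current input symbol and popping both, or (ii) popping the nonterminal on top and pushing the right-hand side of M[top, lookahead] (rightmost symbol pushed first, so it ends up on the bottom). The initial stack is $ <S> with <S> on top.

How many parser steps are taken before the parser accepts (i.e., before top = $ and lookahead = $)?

     Stack          Input      Action
  1  $ <S>          v v t u $  expand <S> -> v <L> u
  2  $ u <L> v      v v t u $  match v
  3  $ u <L>        v t u $    expand <L> -> v <N>
  4  $ u <N> v      v t u $    match v
  5  $ u <N>        t u $      expand <N> -> <K> t <S>
  6  $ u <S> t <K>  t u $      expand <K> -> λ
  7  $ u <S> t      t u $      match t
  8  $ u <S>        u $        expand <S> -> λ
  9  $ u            u $        match u
Accept reached after 9 steps.

9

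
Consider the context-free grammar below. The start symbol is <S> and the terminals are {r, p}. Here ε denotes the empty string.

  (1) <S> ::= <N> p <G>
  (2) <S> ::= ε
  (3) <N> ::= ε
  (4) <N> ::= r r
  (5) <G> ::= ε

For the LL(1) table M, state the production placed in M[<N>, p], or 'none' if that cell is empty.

<N> ::= ε

FIRST(<N>): from <N>::=ε we get {ε}; from <N>::=r r we get {r}. So FIRST(<N>) = {ε, r}.
FIRST(<G>): from <G>::=ε we get {ε}. So FIRST(<G>) = {ε}.
FIRST(<S>): from <S>::=<N> p <G> we get {p, r}; from <S>::=ε we get {ε}. So FIRST(<S>) = {ε, p, r}.
FOLLOW(<S>) includes $ since <S> is the start symbol.
FOLLOW(<N>): in <S>::=<N> p <G>, <N> is followed by p <G> with FIRST {p}. Thus FOLLOW(<N>) = {p}.
For <N> ::= ε: FIRST(ε) = {ε}, so it goes in M[<N>, t] for t ∈ {}; since ε ∈ FIRST, also for every t ∈ FOLLOW(<N>) = {p}.
For <N> ::= r r: FIRST(r r) = {r}, so it goes in M[<N>, t] for t ∈ {r}.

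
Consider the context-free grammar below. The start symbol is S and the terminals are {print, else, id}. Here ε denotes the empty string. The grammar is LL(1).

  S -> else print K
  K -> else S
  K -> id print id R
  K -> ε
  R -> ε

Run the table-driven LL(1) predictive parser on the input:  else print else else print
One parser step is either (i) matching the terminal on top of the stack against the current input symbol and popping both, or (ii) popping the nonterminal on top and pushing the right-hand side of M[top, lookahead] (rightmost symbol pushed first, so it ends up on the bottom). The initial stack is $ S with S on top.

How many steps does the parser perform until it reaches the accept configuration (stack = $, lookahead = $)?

step 1: stack=$ S  input=else print else else print $  — expand S -> else print K
step 2: stack=$ K print else  input=else print else else print $  — match else
step 3: stack=$ K print  input=print else else print $  — match print
step 4: stack=$ K  input=else else print $  — expand K -> else S
step 5: stack=$ S else  input=else else print $  — match else
step 6: stack=$ S  input=else print $  — expand S -> else print K
step 7: stack=$ K print else  input=else print $  — match else
step 8: stack=$ K print  input=print $  — match print
step 9: stack=$ K  input=$  — expand K -> ε
Accept reached after 9 steps.

9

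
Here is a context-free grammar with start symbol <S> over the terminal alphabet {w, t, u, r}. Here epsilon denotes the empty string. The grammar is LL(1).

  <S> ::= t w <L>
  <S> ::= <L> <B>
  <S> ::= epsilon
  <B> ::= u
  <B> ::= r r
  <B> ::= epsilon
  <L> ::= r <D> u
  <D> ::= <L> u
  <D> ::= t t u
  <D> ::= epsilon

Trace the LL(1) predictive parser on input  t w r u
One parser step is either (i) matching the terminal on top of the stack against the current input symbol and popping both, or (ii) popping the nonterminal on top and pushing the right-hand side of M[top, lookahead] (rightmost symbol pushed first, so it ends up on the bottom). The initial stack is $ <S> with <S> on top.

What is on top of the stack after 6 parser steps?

     Stack      Input      Action
  1  $ <S>      t w r u $  expand <S> ::= t w <L>
  2  $ <L> w t  t w r u $  match t
  3  $ <L> w    w r u $    match w
  4  $ <L>      r u $      expand <L> ::= r <D> u
  5  $ u <D> r  r u $      match r
  6  $ u <D>    u $        expand <D> ::= epsilon
Stack after step 6: $ u (top = u).

u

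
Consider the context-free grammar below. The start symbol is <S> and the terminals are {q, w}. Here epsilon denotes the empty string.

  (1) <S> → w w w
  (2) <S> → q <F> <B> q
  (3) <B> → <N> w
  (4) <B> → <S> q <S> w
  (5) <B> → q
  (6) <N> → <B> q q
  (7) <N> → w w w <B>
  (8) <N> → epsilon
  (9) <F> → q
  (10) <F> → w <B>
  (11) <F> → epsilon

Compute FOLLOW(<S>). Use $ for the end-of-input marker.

{$, q, w}

FIRST(<S>) = {q, w}
FIRST(<F>) = {epsilon, q, w}
FIRST(<B>) = {q, w}  (via <N> w, <S> q <S> w)
FIRST(<N>) = {epsilon, q, w}  (via <B> q q)
FOLLOW(<S>) includes $ since <S> is the start symbol.
FOLLOW(<S>): in <B>→<S> q <S> w (occurrence 1), <S> is followed by q <S> w with FIRST {q}; in <B>→<S> q <S> w (occurrence 2), <S> is followed by w with FIRST {w}. Thus FOLLOW(<S>) = {$, q, w}.
FOLLOW(<N>): in <B>→<N> w, <N> is followed by w with FIRST {w}. Thus FOLLOW(<N>) = {w}.
FOLLOW(<F>): in <S>→q <F> <B> q, <F> is followed by <B> q with FIRST {q, w}. Thus FOLLOW(<F>) = {q, w}.
FOLLOW(<B>): in <S>→q <F> <B> q, <B> is followed by q with FIRST {q}; in <N>→<B> q q, <B> is followed by q q with FIRST {q}; in <N>→w w w <B>, the suffix after <B> is empty, so FOLLOW(<B>) ⊇ FOLLOW(<N>) = {w}; in <F>→w <B>, the suffix after <B> is empty, so FOLLOW(<B>) ⊇ FOLLOW(<F>) = {q, w}. Thus FOLLOW(<B>) = {q, w}.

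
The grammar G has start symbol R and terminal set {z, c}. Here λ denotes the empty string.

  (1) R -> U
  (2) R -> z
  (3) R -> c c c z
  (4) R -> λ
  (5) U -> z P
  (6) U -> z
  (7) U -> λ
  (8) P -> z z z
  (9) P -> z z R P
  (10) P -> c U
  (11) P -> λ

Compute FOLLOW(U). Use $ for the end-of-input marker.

{$, c, z}

FIRST(U) = {λ, z}
FIRST(P) = {λ, c, z}
FIRST(R) = {λ, c, z}  (via U)
FOLLOW(R) includes $ since R is the start symbol.
FOLLOW(R): in P->z z R P, R is followed by P with FIRST {λ, c, z}; in P->z z R P, the suffix after R is nullable, so FOLLOW(R) ⊇ FOLLOW(P) = {$, c, z}. Thus FOLLOW(R) = {$, c, z}.
FOLLOW(U): in R->U, the suffix after U is empty, so FOLLOW(U) ⊇ FOLLOW(R) = {$, c, z}; in P->c U, the suffix after U is empty, so FOLLOW(U) ⊇ FOLLOW(P) = {$, c, z}. Thus FOLLOW(U) = {$, c, z}.
FOLLOW(P): in U->z P, the suffix after P is empty, so FOLLOW(P) ⊇ FOLLOW(U) = {$, c, z}; in P->z z R P, the suffix after P is empty (adds nothing new). Thus FOLLOW(P) = {$, c, z}.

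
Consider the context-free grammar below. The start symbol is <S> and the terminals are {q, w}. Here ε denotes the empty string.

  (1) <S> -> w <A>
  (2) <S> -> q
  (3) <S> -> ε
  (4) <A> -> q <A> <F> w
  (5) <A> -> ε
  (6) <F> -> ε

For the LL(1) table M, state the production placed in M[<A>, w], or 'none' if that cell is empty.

<A> -> ε

FIRST(<S>) = {ε, q, w}
FIRST(<A>) = {ε, q}
FIRST(<F>) = {ε}
FOLLOW(<S>) includes $ since <S> is the start symbol.
FOLLOW(<S>): <S> appears on no right-hand side. Thus FOLLOW(<S>) = {$}.
FOLLOW(<A>): in <S>->w <A>, the suffix after <A> is empty, so FOLLOW(<A>) ⊇ FOLLOW(<S>) = {$}; in <A>->q <A> <F> w, <A> is followed by <F> w with FIRST {w}. Thus FOLLOW(<A>) = {$, w}.
For <A> -> q <A> <F> w: FIRST(q <A> <F> w) = {q}, so it goes in M[<A>, t] for t ∈ {q}.
For <A> -> ε: FIRST(ε) = {ε}, so it goes in M[<A>, t] for t ∈ {}; since ε ∈ FIRST, also for every t ∈ FOLLOW(<A>) = {$, w}.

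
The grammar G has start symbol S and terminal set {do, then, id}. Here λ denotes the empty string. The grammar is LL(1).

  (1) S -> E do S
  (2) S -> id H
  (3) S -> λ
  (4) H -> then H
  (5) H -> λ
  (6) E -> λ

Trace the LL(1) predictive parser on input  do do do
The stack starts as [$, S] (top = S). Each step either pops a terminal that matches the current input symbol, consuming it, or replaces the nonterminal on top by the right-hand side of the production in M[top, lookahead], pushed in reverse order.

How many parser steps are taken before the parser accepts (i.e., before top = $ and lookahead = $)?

10

      Stack     Input       Action
   1  $ S       do do do $  expand S -> E do S
   2  $ S do E  do do do $  expand E -> λ
   3  $ S do    do do do $  match do
   4  $ S       do do $     expand S -> E do S
   5  $ S do E  do do $     expand E -> λ
   6  $ S do    do do $     match do
   7  $ S       do $        expand S -> E do S
   8  $ S do E  do $        expand E -> λ
   9  $ S do    do $        match do
  10  $ S       $           expand S -> λ
Accept reached after 10 steps.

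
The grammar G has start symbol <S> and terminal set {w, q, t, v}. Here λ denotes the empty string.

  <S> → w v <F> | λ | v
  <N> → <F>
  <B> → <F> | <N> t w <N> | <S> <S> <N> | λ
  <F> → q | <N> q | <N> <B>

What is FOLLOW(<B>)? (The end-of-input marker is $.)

FIRST(<S>): from <S>→w v <F> we get {w}; from <S>→λ we get {λ}; from <S>→v we get {v}. So FIRST(<S>) = {λ, v, w}.
FIRST(<N>): from <N>→<F> we get {q}. So FIRST(<N>) = {q}.
FIRST(<F>): from <F>→q we get {q}; from <F>→<N> q we get {q}; from <F>→<N> <B> we get {q}. So FIRST(<F>) = {q}.
FIRST(<B>): from <B>→<F> we get {q}; from <B>→<N> t w <N> we get {q}; from <B>→<S> <S> <N> we get {q, v, w}; from <B>→λ we get {λ}. So FIRST(<B>) = {λ, q, v, w}.
FOLLOW(<S>) includes $ since <S> is the start symbol.
FOLLOW(<S>): in <B>→<S> <S> <N> (occurrence 1), <S> is followed by <S> <N> with FIRST {q, v, w}; in <B>→<S> <S> <N> (occurrence 2), <S> is followed by <N> with FIRST {q}. Thus FOLLOW(<S>) = {$, q, v, w}.
FOLLOW(<N>): in <B>→<N> t w <N> (occurrence 1), <N> is followed by t w <N> with FIRST {t}; in <B>→<N> t w <N> (occurrence 2), the suffix after <N> is empty, so FOLLOW(<N>) ⊇ FOLLOW(<B>) = {$, q, t, v, w}; in <B>→<S> <S> <N>, the suffix after <N> is empty, so FOLLOW(<N>) ⊇ FOLLOW(<B>) = {$, q, t, v, w}; in <F>→<N> q, <N> is followed by q with FIRST {q}; in <F>→<N> <B>, <N> is followed by <B> with FIRST {λ, q, v, w}; in <F>→<N> <B>, the suffix after <N> is nullable, so FOLLOW(<N>) ⊇ FOLLOW(<F>) = {$, q, t, v, w}. Thus FOLLOW(<N>) = {$, q, t, v, w}.
FOLLOW(<B>): in <F>→<N> <B>, the suffix after <B> is empty, so FOLLOW(<B>) ⊇ FOLLOW(<F>) = {$, q, t, v, w}. Thus FOLLOW(<B>) = {$, q, t, v, w}.
FOLLOW(<F>): in <S>→w v <F>, the suffix after <F> is empty, so FOLLOW(<F>) ⊇ FOLLOW(<S>) = {$, q, v, w}; in <N>→<F>, the suffix after <F> is empty, so FOLLOW(<F>) ⊇ FOLLOW(<N>) = {$, q, t, v, w}; in <B>→<F>, the suffix after <F> is empty, so FOLLOW(<F>) ⊇ FOLLOW(<B>) = {$, q, t, v, w}. Thus FOLLOW(<F>) = {$, q, t, v, w}.

{$, q, t, v, w}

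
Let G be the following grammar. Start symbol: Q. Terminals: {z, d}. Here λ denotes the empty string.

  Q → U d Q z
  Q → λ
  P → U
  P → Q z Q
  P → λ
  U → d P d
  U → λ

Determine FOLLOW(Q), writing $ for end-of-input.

FIRST(U) = {λ, d}
FIRST(Q) = {λ, d}  (via U d Q z)
FIRST(P) = {λ, d, z}  (via U, Q z Q)
FOLLOW(Q) includes $ since Q is the start symbol.
FOLLOW(P): in U→d P d, P is followed by d with FIRST {d}. Thus FOLLOW(P) = {d}.
FOLLOW(Q): in Q→U d Q z, Q is followed by z with FIRST {z}; in P→Q z Q (occurrence 1), Q is followed by z Q with FIRST {z}; in P→Q z Q (occurrence 2), the suffix after Q is empty, so FOLLOW(Q) ⊇ FOLLOW(P) = {d}. Thus FOLLOW(Q) = {$, d, z}.
FOLLOW(U): in Q→U d Q z, U is followed by d Q z with FIRST {d}; in P→U, the suffix after U is empty, so FOLLOW(U) ⊇ FOLLOW(P) = {d}. Thus FOLLOW(U) = {d}.

{$, d, z}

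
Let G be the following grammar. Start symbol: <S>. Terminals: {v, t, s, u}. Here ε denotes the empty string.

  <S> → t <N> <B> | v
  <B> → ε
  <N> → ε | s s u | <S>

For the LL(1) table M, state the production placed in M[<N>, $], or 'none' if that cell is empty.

<N> → ε

FIRST(<S>) = {t, v}
FIRST(<B>) = {ε}
FIRST(<N>) = {ε, s, t, v}  (via <S>)
FOLLOW(<S>) includes $ since <S> is the start symbol.
FOLLOW(<S>): in <N>→<S>, the suffix after <S> is empty, so FOLLOW(<S>) ⊇ FOLLOW(<N>) = {$}. Thus FOLLOW(<S>) = {$}.
FOLLOW(<N>): in <S>→t <N> <B>, <N> is followed by <B> with FIRST {ε}; in <S>→t <N> <B>, the suffix after <N> is nullable, so FOLLOW(<N>) ⊇ FOLLOW(<S>) = {$}. Thus FOLLOW(<N>) = {$}.
For <N> → ε: FIRST(ε) = {ε}, so it goes in M[<N>, t] for t ∈ {}; since ε ∈ FIRST, also for every t ∈ FOLLOW(<N>) = {$}.
For <N> → s s u: FIRST(s s u) = {s}, so it goes in M[<N>, t] for t ∈ {s}.
For <N> → <S>: FIRST(<S>) = {t, v}, so it goes in M[<N>, t] for t ∈ {t, v}.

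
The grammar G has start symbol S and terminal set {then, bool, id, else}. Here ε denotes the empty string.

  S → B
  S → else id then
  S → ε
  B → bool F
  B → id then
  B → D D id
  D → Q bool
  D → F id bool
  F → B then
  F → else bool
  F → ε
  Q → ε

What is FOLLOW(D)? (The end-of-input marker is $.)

FIRST(Q) = {ε}
FIRST(S) = {ε, bool, else, id}  (via B)
FIRST(B) = {bool, else, id}  (via D D id)
FIRST(F) = {ε, bool, else, id}  (via B then)
FIRST(D) = {bool, else, id}  (via Q bool, F id bool)
FOLLOW(S) includes $ since S is the start symbol.
FOLLOW(S): S appears on no right-hand side. Thus FOLLOW(S) = {$}.
FOLLOW(B): in S→B, the suffix after B is empty, so FOLLOW(B) ⊇ FOLLOW(S) = {$}; in F→B then, B is followed by then with FIRST {then}. Thus FOLLOW(B) = {$, then}.
FOLLOW(D): in B→D D id (occurrence 1), D is followed by D id with FIRST {bool, else, id}; in B→D D id (occurrence 2), D is followed by id with FIRST {id}. Thus FOLLOW(D) = {bool, else, id}.
FOLLOW(F): in B→bool F, the suffix after F is empty, so FOLLOW(F) ⊇ FOLLOW(B) = {$, then}; in D→F id bool, F is followed by id bool with FIRST {id}. Thus FOLLOW(F) = {$, id, then}.
FOLLOW(Q): in D→Q bool, Q is followed by bool with FIRST {bool}. Thus FOLLOW(Q) = {bool}.

{bool, else, id}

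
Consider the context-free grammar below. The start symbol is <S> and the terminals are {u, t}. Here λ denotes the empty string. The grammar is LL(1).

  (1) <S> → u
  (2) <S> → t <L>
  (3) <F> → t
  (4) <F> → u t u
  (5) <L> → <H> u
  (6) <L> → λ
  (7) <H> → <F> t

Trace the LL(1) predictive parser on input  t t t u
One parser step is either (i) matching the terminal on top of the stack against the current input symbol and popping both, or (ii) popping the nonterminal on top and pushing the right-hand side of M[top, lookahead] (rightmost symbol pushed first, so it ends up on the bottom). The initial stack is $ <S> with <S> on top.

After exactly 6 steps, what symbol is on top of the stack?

t

step 1: stack=$ <S>  input=t t t u $  — expand <S> → t <L>
step 2: stack=$ <L> t  input=t t t u $  — match t
step 3: stack=$ <L>  input=t t u $  — expand <L> → <H> u
step 4: stack=$ u <H>  input=t t u $  — expand <H> → <F> t
step 5: stack=$ u t <F>  input=t t u $  — expand <F> → t
step 6: stack=$ u t t  input=t t u $  — match t
Stack after step 6: $ u t (top = t).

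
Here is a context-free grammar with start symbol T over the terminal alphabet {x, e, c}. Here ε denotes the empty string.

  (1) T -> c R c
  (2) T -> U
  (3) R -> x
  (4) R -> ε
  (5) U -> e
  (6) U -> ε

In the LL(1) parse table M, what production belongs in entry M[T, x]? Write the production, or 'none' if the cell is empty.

FIRST(R): from R->x we get {x}; from R->ε we get {ε}. So FIRST(R) = {ε, x}.
FIRST(U): from U->e we get {e}; from U->ε we get {ε}. So FIRST(U) = {ε, e}.
FIRST(T): from T->c R c we get {c}; from T->U we get {ε, e}. So FIRST(T) = {ε, c, e}.
FOLLOW(T) includes $ since T is the start symbol.
FOLLOW(T): T appears on no right-hand side. Thus FOLLOW(T) = {$}.
For T -> c R c: FIRST(c R c) = {c}, so it goes in M[T, t] for t ∈ {c}.
For T -> U: FIRST(U) = {ε, e}, so it goes in M[T, t] for t ∈ {e}; since ε ∈ FIRST, also for every t ∈ FOLLOW(T) = {$}.
None of these place a production in M[T, x].

none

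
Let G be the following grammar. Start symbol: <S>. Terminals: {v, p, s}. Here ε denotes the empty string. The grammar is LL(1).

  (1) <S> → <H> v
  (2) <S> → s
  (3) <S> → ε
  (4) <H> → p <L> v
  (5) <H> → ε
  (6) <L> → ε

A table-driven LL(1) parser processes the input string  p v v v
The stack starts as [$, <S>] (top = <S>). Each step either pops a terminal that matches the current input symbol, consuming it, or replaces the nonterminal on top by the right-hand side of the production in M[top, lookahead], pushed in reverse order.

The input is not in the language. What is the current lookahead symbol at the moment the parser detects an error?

v

     Stack        Input      Action
  1  $ <S>        p v v v $  expand <S> → <H> v
  2  $ v <H>      p v v v $  expand <H> → p <L> v
  3  $ v v <L> p  p v v v $  match p
  4  $ v v <L>    v v v $    expand <L> → ε
  5  $ v v        v v v $    match v
  6  $ v          v v $      match v
  7  $            v $        error: stack empty but input remains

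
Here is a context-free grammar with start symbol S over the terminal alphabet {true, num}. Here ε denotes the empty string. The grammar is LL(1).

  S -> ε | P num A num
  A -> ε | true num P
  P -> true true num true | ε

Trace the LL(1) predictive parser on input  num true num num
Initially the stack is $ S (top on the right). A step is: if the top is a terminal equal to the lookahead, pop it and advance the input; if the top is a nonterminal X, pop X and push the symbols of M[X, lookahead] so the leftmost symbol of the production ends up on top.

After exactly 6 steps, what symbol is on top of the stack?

     Stack             Input               Action
  1  $ S               num true num num $  expand S -> P num A num
  2  $ num A num P     num true num num $  expand P -> ε
  3  $ num A num       num true num num $  match num
  4  $ num A           true num num $      expand A -> true num P
  5  $ num P num true  true num num $      match true
  6  $ num P num       num num $           match num
Stack after step 6: $ num P (top = P).

P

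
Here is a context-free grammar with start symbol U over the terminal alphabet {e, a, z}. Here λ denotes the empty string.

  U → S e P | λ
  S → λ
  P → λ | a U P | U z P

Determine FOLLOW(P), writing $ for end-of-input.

FIRST(S) = {λ}
FIRST(U) = {λ, e}  (via S e P)
FIRST(P) = {λ, a, e, z}  (via U z P)
FOLLOW(U) includes $ since U is the start symbol.
FOLLOW(S): in U→S e P, S is followed by e P with FIRST {e}. Thus FOLLOW(S) = {e}.
FOLLOW(U): in P→a U P, U is followed by P with FIRST {λ, a, e, z}; in P→a U P, the suffix after U is nullable, so FOLLOW(U) ⊇ FOLLOW(P) = {$, a, e, z}; in P→U z P, U is followed by z P with FIRST {z}. Thus FOLLOW(U) = {$, a, e, z}.
FOLLOW(P): in U→S e P, the suffix after P is empty, so FOLLOW(P) ⊇ FOLLOW(U) = {$, a, e, z}; in P→a U P, the suffix after P is empty (adds nothing new); in P→U z P, the suffix after P is empty (adds nothing new). Thus FOLLOW(P) = {$, a, e, z}.

{$, a, e, z}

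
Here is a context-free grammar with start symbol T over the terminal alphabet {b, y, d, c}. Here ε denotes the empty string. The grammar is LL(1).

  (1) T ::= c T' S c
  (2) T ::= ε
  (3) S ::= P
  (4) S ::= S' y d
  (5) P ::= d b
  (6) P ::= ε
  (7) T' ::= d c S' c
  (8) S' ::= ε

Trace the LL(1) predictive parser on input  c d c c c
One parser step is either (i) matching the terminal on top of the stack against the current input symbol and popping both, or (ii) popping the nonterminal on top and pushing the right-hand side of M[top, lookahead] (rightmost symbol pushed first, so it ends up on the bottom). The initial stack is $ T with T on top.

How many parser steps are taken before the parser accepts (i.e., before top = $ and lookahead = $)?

10

      Stack           Input        Action
   1  $ T             c d c c c $  expand T ::= c T' S c
   2  $ c S T' c      c d c c c $  match c
   3  $ c S T'        d c c c $    expand T' ::= d c S' c
   4  $ c S c S' c d  d c c c $    match d
   5  $ c S c S' c    c c c $      match c
   6  $ c S c S'      c c $        expand S' ::= ε
   7  $ c S c         c c $        match c
   8  $ c S           c $          expand S ::= P
   9  $ c P           c $          expand P ::= ε
  10  $ c             c $          match c
Accept reached after 10 steps.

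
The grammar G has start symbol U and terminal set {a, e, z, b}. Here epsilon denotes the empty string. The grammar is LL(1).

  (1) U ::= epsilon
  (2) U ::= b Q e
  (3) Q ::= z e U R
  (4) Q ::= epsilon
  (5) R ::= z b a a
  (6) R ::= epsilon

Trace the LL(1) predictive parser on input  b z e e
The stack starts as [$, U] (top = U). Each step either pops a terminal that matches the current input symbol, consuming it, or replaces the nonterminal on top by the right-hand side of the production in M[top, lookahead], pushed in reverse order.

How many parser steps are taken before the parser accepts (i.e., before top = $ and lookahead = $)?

8

step 1: stack=$ U  input=b z e e $  — expand U ::= b Q e
step 2: stack=$ e Q b  input=b z e e $  — match b
step 3: stack=$ e Q  input=z e e $  — expand Q ::= z e U R
step 4: stack=$ e R U e z  input=z e e $  — match z
step 5: stack=$ e R U e  input=e e $  — match e
step 6: stack=$ e R U  input=e $  — expand U ::= epsilon
step 7: stack=$ e R  input=e $  — expand R ::= epsilon
step 8: stack=$ e  input=e $  — match e
Accept reached after 8 steps.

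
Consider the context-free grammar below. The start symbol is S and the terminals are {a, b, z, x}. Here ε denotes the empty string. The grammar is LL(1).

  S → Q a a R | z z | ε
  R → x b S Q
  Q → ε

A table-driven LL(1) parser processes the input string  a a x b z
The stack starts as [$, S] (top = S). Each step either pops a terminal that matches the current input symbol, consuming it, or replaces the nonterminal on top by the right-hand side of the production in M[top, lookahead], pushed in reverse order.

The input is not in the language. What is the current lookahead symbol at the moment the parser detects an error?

$

step 1: stack=$ S  input=a a x b z $  — expand S → Q a a R
step 2: stack=$ R a a Q  input=a a x b z $  — expand Q → ε
step 3: stack=$ R a a  input=a a x b z $  — match a
step 4: stack=$ R a  input=a x b z $  — match a
step 5: stack=$ R  input=x b z $  — expand R → x b S Q
step 6: stack=$ Q S b x  input=x b z $  — match x
step 7: stack=$ Q S b  input=b z $  — match b
step 8: stack=$ Q S  input=z $  — expand S → z z
step 9: stack=$ Q z z  input=z $  — match z
step 10: stack=$ Q z  input=$  — error: top is terminal z but lookahead is $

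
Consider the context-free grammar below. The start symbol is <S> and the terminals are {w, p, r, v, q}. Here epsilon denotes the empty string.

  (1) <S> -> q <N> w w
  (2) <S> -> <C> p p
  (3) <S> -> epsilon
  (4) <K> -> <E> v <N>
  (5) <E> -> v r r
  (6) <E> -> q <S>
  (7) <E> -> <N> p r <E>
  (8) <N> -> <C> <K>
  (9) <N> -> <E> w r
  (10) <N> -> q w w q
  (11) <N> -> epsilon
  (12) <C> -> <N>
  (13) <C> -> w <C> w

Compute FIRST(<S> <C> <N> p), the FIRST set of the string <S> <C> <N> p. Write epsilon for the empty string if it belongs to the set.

FIRST(<S>) = {epsilon, p, q, v, w}  (via <C> p p)
FIRST(<K>) = {p, q, v, w}  (via <E> v <N>)
FIRST(<E>) = {p, q, v, w}  (via <N> p r <E>)
FIRST(<N>) = {epsilon, p, q, v, w}  (via <C> <K>, <E> w r)
FIRST(<C>) = {epsilon, p, q, v, w}  (via <N>)
FIRST(<S> <C> <N> p): take FIRST of each symbol in turn, carrying on past any symbol whose FIRST contains epsilon; result {p, q, v, w}.

{p, q, v, w}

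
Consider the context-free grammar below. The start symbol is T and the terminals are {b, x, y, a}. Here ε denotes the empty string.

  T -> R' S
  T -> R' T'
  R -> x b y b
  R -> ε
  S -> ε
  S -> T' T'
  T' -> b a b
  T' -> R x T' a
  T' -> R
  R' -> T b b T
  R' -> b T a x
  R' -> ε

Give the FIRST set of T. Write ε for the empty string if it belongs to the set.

FIRST(R): from R->x b y b we get {x}; from R->ε we get {ε}. So FIRST(R) = {ε, x}.
FIRST(T'): from T'->b a b we get {b}; from T'->R x T' a we get {x}; from T'->R we get {ε, x}. So FIRST(T') = {ε, b, x}.
FIRST(S): from S->ε we get {ε}; from S->T' T' we get {ε, b, x}. So FIRST(S) = {ε, b, x}.
FIRST(T): from T->R' S we get {ε, b, x}; from T->R' T' we get {ε, b, x}. So FIRST(T) = {ε, b, x}.
FIRST(R'): from R'->T b b T we get {b, x}; from R'->b T a x we get {b}; from R'->ε we get {ε}. So FIRST(R') = {ε, b, x}.

{ε, b, x}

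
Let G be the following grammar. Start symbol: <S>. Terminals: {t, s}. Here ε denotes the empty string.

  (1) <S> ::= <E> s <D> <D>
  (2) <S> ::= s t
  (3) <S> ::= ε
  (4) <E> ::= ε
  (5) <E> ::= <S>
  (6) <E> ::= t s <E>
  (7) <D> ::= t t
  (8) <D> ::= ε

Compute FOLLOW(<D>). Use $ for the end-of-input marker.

{$, s, t}

FIRST(<D>) = {ε, t}
FIRST(<S>) = {ε, s, t}  (via <E> s <D> <D>)
FIRST(<E>) = {ε, s, t}  (via <S>)
FOLLOW(<S>) includes $ since <S> is the start symbol.
FOLLOW(<E>): in <S>::=<E> s <D> <D>, <E> is followed by s <D> <D> with FIRST {s}; in <E>::=t s <E>, the suffix after <E> is empty (adds nothing new). Thus FOLLOW(<E>) = {s}.
FOLLOW(<S>): in <E>::=<S>, the suffix after <S> is empty, so FOLLOW(<S>) ⊇ FOLLOW(<E>) = {s}. Thus FOLLOW(<S>) = {$, s}.
FOLLOW(<D>): in <S>::=<E> s <D> <D> (occurrence 1), <D> is followed by <D> with FIRST {ε, t}; in <S>::=<E> s <D> <D> (occurrence 1), the suffix after <D> is nullable, so FOLLOW(<D>) ⊇ FOLLOW(<S>) = {$, s}; in <S>::=<E> s <D> <D> (occurrence 2), the suffix after <D> is empty, so FOLLOW(<D>) ⊇ FOLLOW(<S>) = {$, s}. Thus FOLLOW(<D>) = {$, s, t}.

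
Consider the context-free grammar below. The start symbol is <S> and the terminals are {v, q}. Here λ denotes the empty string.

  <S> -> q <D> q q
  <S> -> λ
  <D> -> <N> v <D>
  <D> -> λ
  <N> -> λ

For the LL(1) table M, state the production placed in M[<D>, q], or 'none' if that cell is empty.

<D> -> λ

FIRST(<S>): from <S>->q <D> q q we get {q}; from <S>->λ we get {λ}. So FIRST(<S>) = {λ, q}.
FIRST(<N>): from <N>->λ we get {λ}. So FIRST(<N>) = {λ}.
FIRST(<D>): from <D>-><N> v <D> we get {v}; from <D>->λ we get {λ}. So FIRST(<D>) = {λ, v}.
FOLLOW(<S>) includes $ since <S> is the start symbol.
FOLLOW(<D>): in <S>->q <D> q q, <D> is followed by q q with FIRST {q}; in <D>-><N> v <D>, the suffix after <D> is empty (adds nothing new). Thus FOLLOW(<D>) = {q}.
For <D> -> <N> v <D>: FIRST(<N> v <D>) = {v}, so it goes in M[<D>, t] for t ∈ {v}.
For <D> -> λ: FIRST(λ) = {λ}, so it goes in M[<D>, t] for t ∈ {}; since λ ∈ FIRST, also for every t ∈ FOLLOW(<D>) = {q}.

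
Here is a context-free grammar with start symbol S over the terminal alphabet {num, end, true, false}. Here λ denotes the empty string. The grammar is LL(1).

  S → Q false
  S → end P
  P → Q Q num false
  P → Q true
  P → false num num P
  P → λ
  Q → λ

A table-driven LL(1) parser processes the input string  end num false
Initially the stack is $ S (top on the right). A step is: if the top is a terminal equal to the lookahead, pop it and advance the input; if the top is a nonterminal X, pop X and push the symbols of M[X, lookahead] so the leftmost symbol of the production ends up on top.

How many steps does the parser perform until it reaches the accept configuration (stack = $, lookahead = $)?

     Stack            Input            Action
  1  $ S              end num false $  expand S → end P
  2  $ P end          end num false $  match end
  3  $ P              num false $      expand P → Q Q num false
  4  $ false num Q Q  num false $      expand Q → λ
  5  $ false num Q    num false $      expand Q → λ
  6  $ false num      num false $      match num
  7  $ false          false $          match false
Accept reached after 7 steps.

7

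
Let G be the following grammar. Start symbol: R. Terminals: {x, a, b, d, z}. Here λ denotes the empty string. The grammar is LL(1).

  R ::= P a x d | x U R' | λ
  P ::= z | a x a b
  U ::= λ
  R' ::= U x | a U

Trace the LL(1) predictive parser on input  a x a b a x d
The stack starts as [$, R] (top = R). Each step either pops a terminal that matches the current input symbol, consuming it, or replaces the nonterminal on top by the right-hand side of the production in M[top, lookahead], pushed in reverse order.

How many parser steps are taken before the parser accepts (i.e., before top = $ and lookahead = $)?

9

     Stack            Input            Action
  1  $ R              a x a b a x d $  expand R ::= P a x d
  2  $ d x a P        a x a b a x d $  expand P ::= a x a b
  3  $ d x a b a x a  a x a b a x d $  match a
  4  $ d x a b a x    x a b a x d $    match x
  5  $ d x a b a      a b a x d $      match a
  6  $ d x a b        b a x d $        match b
  7  $ d x a          a x d $          match a
  8  $ d x            x d $            match x
  9  $ d              d $              match d
Accept reached after 9 steps.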